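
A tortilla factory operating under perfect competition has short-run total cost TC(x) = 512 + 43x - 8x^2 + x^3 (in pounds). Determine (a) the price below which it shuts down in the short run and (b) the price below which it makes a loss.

Shutdown price = min AVC. AVC = 43 - 8x + x^2, with vertex at x = 4 and minimum £27.
ATC = 512/x + 43 - 8x + x^2. Setting dATC/dx = −512/x^2 − 8 + 2x = 0 gives x = 8 (since 2·8^3 − 8·8^2 = 512).
min ATC = 512/8 + 43 − 8·8 + 8^2 = £107. That is the break-even price.
Between these two prices the firm operates at a loss; above £107 it earns a profit.

Shutdown price = £27; break-even price = £107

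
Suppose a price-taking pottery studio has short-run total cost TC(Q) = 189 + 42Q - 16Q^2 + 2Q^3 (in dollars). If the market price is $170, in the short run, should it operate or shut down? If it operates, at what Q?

Produce at Q = 8

Strip out fixed cost: VC = 42Q - 16Q^2 + 2Q^3. Then AVC = 42 - 16Q + 2Q^2 and MC = 42 - 32Q + 6Q^2.
AVC hits its minimum where MC = AVC, at Q = 4, giving min AVC = 42 - 16·4 + 2·4^2 = $10.
Since P = $170 ≥ min AVC = $10, price covers variable cost and the firm should produce.
P = MC gives -128 - 32Q + 6Q^2 = 0, with roots -8/3 and 8. Take the larger (rising MC): Q* = 8.
Check: AVC at Q = 8 is $42 ≤ P, so revenue covers variable cost.
Profit = P·Q − TC = 170·8 − 525 = $835.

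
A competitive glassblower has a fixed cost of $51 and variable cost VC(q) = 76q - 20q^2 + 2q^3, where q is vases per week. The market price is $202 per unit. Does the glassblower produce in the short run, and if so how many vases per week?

From TC, MC = TC'(q) = 76 - 40q + 6q^2 and AVC = VC/q = 76 - 20q + 2q^2.
The AVC parabola has its vertex at q = 20/4 = 5, where AVC = 76 - 20·5 + 2·5^2 = $26.
P = $202 exceeds min AVC = $26, so the firm stays open.
Set P = MC: 202 = 76 - 40q + 6q^2 → -126 - 40q + 6q^2 = 0. The roots are q = -7/3 and q = 9; the profit-maximizing output is on the rising part of MC, so q* = 9.
Check: AVC at q = 9 is $58 ≤ P, so revenue covers variable cost.
Profit = P·q − TC = 202·9 − 573 = $1245.

Produce at q = 9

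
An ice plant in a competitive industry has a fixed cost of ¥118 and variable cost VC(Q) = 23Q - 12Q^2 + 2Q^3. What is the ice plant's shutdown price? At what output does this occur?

¥5 per unit, at Q = 3

The firm shuts down when price falls below the minimum of average variable cost. AVC = VC/Q = 23 - 12Q + 2Q^2.
At the minimum of AVC, MC = AVC. MC = 23 - 24Q + 6Q^2; setting MC = AVC gives 4Q^2 - 12Q = 0, so Q = 3. min AVC = 5.
For P < ¥5 the firm produces nothing.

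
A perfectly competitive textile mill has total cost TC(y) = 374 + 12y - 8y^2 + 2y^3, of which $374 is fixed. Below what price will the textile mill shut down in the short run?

$4 per unit

Short-run supply begins at min AVC. From VC = 12y - 8y^2 + 2y^3, AVC = 12 - 8y + 2y^2.
dAVC/dy = -8 + 4y = 0 gives y = 2. min AVC = 12 - 8·2 + 2·2^2 = 4.
The firm shuts down for any P below $4.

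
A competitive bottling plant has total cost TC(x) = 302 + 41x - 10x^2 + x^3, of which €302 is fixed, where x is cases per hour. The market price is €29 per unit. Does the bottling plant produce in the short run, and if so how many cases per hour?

Variable cost is VC = 41x - 10x^2 + x^3, so AVC = VC/x = 41 - 10x + x^2 and MC = dTC/dx = 41 - 20x + 3x^2.
AVC hits its minimum where MC = AVC, at x = 5, giving min AVC = 41 - 10·5 + 5^2 = €16.
Since P = €29 ≥ min AVC = €16, price covers variable cost and the firm should produce.
Set P = MC: 29 = 41 - 20x + 3x^2 → 12 - 20x + 3x^2 = 0. The roots are x = 2/3 and x = 6; the profit-maximizing output is on the rising part of MC, so x* = 6.
Check: AVC at x = 6 is €17 ≤ P, so revenue covers variable cost.
Profit = P·x − TC = 29·6 − 404 = -€230, a loss, but smaller than the €302 fixed cost the firm would lose by shutting down.

Produce at x = 6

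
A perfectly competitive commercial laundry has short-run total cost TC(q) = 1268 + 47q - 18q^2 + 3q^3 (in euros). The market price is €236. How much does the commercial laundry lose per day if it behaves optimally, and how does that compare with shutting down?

Profit = -€92 at q = 7

AVC = 47 - 18q + 3q^2 has its minimum €20 at q = 3; price €236 clears that bar, so the firm operates.
MC = 47 - 36q + 9q^2. Setting P = MC and taking the root on the rising branch gives q* = 7.
TR = 236·7 = 1652. TC = 1268 + 476 = 1744. Profit = 1652 − 1744 = -€92.
That loss of €92 beats the €1268 the firm would lose by shutting down; producing recovers €1176 of fixed cost.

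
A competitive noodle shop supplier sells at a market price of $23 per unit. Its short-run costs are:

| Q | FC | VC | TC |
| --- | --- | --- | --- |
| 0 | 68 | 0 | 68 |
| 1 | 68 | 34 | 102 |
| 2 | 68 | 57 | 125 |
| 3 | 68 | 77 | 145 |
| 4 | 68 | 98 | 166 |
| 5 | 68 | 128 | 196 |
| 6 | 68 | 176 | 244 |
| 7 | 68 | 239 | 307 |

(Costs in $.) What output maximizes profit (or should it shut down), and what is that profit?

Q = 0 (shut down); profit = -$68

Profit at each row (π = 23Q − TC): Q=0: -68; Q=1: -79; Q=2: -79; Q=3: -76; Q=4: -74; Q=5: -81; Q=6: -106; Q=7: -146.
Profit is highest at Q = 0. Equivalently, the lowest AVC in the table is 98/4 ≈ $24.50 at Q = 4, and P = $23 falls below it — price never covers variable cost, so the firm shuts down and loses only its fixed cost.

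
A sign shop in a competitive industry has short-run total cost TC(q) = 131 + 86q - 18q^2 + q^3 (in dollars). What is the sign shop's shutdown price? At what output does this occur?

The shutdown price is the minimum of AVC. VC = 86q - 18q^2 + q^3, so AVC = 86 - 18q + q^2.
At the minimum of AVC, MC = AVC. MC = 86 - 36q + 3q^2; setting MC = AVC gives 2q^2 - 18q = 0, so q = 9. min AVC = 5.
So the shutdown price is $5.

$5 per unit, at q = 9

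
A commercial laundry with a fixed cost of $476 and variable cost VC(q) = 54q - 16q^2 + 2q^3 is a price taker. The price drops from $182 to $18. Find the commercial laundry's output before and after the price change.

Output falls from 8 to 0 (the firm shuts down)

MC = 54 - 32q + 6q^2; the shutdown threshold is min AVC = $22 (at q = 4).
At P = $182 ≥ min AVC, set P = MC on the rising branch: q = 8.
At P = $18 < min AVC = $22, price no longer covers variable cost at any output, so the firm shuts down: q = 0.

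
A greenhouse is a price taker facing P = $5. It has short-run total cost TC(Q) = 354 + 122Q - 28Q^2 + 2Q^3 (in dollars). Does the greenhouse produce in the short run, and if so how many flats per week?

Strip out fixed cost: VC = 122Q - 28Q^2 + 2Q^3. Then AVC = 122 - 28Q + 2Q^2 and MC = 122 - 56Q + 6Q^2.
AVC is minimized where dAVC/dQ = -28 + 4Q = 0, at Q = 7; min AVC = 122 - 28·7 + 2·7^2 = $24.
P = $5 lies below min AVC = $24; no output level covers variable cost.
Shutting down limits the loss to fixed cost, $354.

Shut down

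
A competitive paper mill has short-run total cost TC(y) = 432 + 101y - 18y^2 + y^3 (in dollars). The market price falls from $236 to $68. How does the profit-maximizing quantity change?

Output falls from 15 to 11

AVC = 101 - 18y + y^2, minimized at y = 9 where min AVC = $20. MC = 101 - 36y + 3y^2.
With P = $236 above the shutdown price, P = MC gives y = 15.
At P = $68 ≥ min AVC, set P = MC: y = 11. The firm stays open but cuts output.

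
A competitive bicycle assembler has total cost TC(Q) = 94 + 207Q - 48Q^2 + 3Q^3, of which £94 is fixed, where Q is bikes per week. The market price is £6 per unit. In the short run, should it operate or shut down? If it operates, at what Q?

Shut down

Variable cost is VC = 207Q - 48Q^2 + 3Q^3, so AVC = VC/Q = 207 - 48Q + 3Q^2 and MC = dTC/dQ = 207 - 96Q + 9Q^2.
AVC is minimized where dAVC/dQ = -48 + 6Q = 0, at Q = 8; min AVC = 207 - 48·8 + 3·8^2 = £15.
With P < min AVC (£6 < £15), every unit sold adds to the loss.
Best response: produce nothing and absorb the £94 fixed cost.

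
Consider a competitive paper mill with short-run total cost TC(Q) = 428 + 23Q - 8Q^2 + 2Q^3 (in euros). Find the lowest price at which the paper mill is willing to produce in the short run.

Short-run supply begins at min AVC. From VC = 23Q - 8Q^2 + 2Q^3, AVC = 23 - 8Q + 2Q^2.
dAVC/dQ = -8 + 4Q = 0 gives Q = 2. min AVC = 23 - 8·2 + 2·2^2 = 15.
The firm shuts down for any P below €15.

€15 per unit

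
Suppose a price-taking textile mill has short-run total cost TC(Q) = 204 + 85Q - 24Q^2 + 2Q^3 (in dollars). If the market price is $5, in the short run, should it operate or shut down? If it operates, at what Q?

Strip out fixed cost: VC = 85Q - 24Q^2 + 2Q^3. Then AVC = 85 - 24Q + 2Q^2 and MC = 85 - 48Q + 6Q^2.
AVC is minimized where dAVC/dQ = -24 + 4Q = 0, at Q = 6; min AVC = 85 - 24·6 + 2·6^2 = $13.
P = $5 lies below min AVC = $13; no output level covers variable cost.
Best response: produce nothing and absorb the $204 fixed cost.

Shut down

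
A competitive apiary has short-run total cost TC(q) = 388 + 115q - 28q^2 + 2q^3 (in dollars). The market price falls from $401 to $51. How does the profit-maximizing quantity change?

Output falls from 13 to 8

AVC = 115 - 28q + 2q^2, minimized at q = 7 where min AVC = $17. MC = 115 - 56q + 6q^2.
At P = $401 ≥ min AVC, set P = MC on the rising branch: q = 13.
At P = $51 ≥ min AVC, set P = MC: q = 8. The firm stays open but cuts output.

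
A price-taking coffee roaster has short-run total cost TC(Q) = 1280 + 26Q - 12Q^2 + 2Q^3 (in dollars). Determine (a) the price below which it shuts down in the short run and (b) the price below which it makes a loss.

Shutdown price = $8; break-even price = $218

AVC = 26 - 12Q + 2Q^2; minimized at Q = 3, giving min AVC = $8. That is the shutdown price.
ATC = 1280/Q + 26 - 12Q + 2Q^2. Setting dATC/dQ = −1280/Q^2 − 12 + 4Q = 0 gives Q = 8 (since 4·8^3 − 12·8^2 = 1280).
min ATC = 1280/8 + 26 − 12·8 + 2·8^2 = $218. That is the break-even price.
For $8 ≤ P < $218 the firm produces at a loss; below $8 it shuts down.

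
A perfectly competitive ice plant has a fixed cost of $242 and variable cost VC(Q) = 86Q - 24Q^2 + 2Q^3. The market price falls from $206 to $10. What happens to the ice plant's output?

AVC = 86 - 24Q + 2Q^2, minimized at Q = 6 where min AVC = $14. MC = 86 - 48Q + 6Q^2.
At P = $206 ≥ min AVC, set P = MC on the rising branch: Q = 10.
At P = $10 < min AVC = $14, price no longer covers variable cost at any output, so the firm shuts down: Q = 0.

Output falls from 10 to 0 (the firm shuts down)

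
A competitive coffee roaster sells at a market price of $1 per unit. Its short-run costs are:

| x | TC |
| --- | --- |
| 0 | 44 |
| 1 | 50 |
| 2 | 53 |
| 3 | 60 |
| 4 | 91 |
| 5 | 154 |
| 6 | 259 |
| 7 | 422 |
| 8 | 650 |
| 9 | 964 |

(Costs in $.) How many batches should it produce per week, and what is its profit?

Tabulate TR − TC: x=0: -44; x=1: -49; x=2: -51; x=3: -57; x=4: -87; x=5: -149; x=6: -253; x=7: -415; x=8: -642; x=9: -955.
Profit is highest at x = 0. Equivalently, the lowest AVC in the table is 9/2 ≈ $4.50 at x = 2, and P = $1 falls below it — price never covers variable cost, so the firm shuts down and loses only its fixed cost.

x = 0 (shut down); profit = -$44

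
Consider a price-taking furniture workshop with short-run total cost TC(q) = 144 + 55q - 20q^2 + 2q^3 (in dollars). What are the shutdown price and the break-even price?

Shutdown price = $5; break-even price = $31

AVC = 55 - 20q + 2q^2; minimized at q = 5, giving min AVC = $5. That is the shutdown price.
ATC = 144/q + 55 - 20q + 2q^2. Setting dATC/dq = −144/q^2 − 20 + 4q = 0 gives q = 6 (since 4·6^3 − 20·6^2 = 144).
min ATC = 144/6 + 55 − 20·6 + 2·6^2 = $31. That is the break-even price.
Between these two prices the firm operates at a loss; above $31 it earns a profit.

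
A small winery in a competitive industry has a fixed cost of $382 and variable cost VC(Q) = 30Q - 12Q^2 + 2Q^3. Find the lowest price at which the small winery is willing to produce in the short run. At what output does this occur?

The shutdown price is the minimum of AVC. VC = 30Q - 12Q^2 + 2Q^3, so AVC = 30 - 12Q + 2Q^2.
dAVC/dQ = -12 + 4Q = 0 gives Q = 3. min AVC = 30 - 12·3 + 2·3^2 = 12.
For P < $12 the firm produces nothing.

$12 per unit, at Q = 3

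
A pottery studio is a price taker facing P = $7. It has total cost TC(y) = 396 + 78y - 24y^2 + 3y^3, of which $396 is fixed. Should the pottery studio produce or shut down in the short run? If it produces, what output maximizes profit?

Strip out fixed cost: VC = 78y - 24y^2 + 3y^3. Then AVC = 78 - 24y + 3y^2 and MC = 78 - 48y + 9y^2.
The AVC parabola has its vertex at y = 24/6 = 4, where AVC = 78 - 24·4 + 3·4^2 = $30.
Since P = $7 < min AVC = $30, price fails to cover variable cost at any output.
The firm minimizes its loss by shutting down and losing only its fixed cost of $396.

Shut down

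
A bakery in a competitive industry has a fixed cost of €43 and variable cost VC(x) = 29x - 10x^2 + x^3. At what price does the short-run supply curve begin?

€4 per unit

Short-run supply begins at min AVC. From VC = 29x - 10x^2 + x^3, AVC = 29 - 10x + x^2.
dAVC/dx = -10 + 2x = 0 gives x = 5. min AVC = 29 - 10·5 + 5^2 = 4.
For P < €4 the firm produces nothing.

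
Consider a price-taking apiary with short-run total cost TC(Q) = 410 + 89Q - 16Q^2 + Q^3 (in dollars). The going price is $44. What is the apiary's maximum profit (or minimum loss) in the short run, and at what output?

AVC = 89 - 16Q + Q^2 has its minimum $25 at Q = 8; price $44 clears that bar, so the firm operates.
MC = 89 - 32Q + 3Q^2. Setting P = MC and taking the root on the rising branch gives Q* = 9.
TR = 44·9 = 396. TC = 410 + 234 = 644. Profit = 396 − 644 = -$248.
Shutting down would mean losing the fixed cost of $410, so operating at a loss of $248 is better by $162.

Profit = -$248 at Q = 9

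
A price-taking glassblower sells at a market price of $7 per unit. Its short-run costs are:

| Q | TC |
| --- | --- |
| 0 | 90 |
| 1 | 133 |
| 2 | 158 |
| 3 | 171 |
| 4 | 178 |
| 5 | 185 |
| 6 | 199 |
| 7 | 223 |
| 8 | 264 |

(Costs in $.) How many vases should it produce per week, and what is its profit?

Compute π = P·Q − TC at each output: Q=0: -90; Q=1: -126; Q=2: -144; Q=3: -150; Q=4: -150; Q=5: -150; Q=6: -157; Q=7: -174; Q=8: -208.
Profit is highest at Q = 0. Equivalently, the lowest AVC in the table is 109/6 ≈ $18.17 at Q = 6, and P = $7 falls below it — price never covers variable cost, so the firm shuts down and loses only its fixed cost.

Q = 0 (shut down); profit = -$90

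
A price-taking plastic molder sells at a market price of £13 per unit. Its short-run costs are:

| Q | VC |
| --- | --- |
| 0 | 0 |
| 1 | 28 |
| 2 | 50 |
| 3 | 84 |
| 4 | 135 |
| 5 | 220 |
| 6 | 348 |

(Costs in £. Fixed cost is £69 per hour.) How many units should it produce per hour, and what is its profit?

Q = 0 (shut down); profit = -£69

Tabulate TR − TC: Q=0: -69; Q=1: -84; Q=2: -93; Q=3: -114; Q=4: -152; Q=5: -224; Q=6: -339.
Profit is highest at Q = 0. Equivalently, the lowest AVC in the table is 50/2 ≈ £25 at Q = 2, and P = £13 falls below it — price never covers variable cost, so the firm shuts down and loses only its fixed cost.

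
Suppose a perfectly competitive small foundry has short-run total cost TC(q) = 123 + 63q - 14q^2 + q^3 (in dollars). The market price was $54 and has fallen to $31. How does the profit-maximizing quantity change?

Output falls from 9 to 8

MC = 63 - 28q + 3q^2; the shutdown threshold is min AVC = $14 (at q = 7).
At P = $54 ≥ min AVC, set P = MC on the rising branch: q = 9.
At P = $31 ≥ min AVC, set P = MC: q = 8. The firm stays open but cuts output.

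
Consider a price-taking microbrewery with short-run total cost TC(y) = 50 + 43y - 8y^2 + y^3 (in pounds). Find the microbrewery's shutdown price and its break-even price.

Shutdown price = £27; break-even price = £38

Shutdown price = min AVC. AVC = 43 - 8y + y^2, with vertex at y = 4 and minimum £27.
ATC = 50/y + 43 - 8y + y^2. Setting dATC/dy = −50/y^2 − 8 + 2y = 0 gives y = 5 (since 2·5^3 − 8·5^2 = 50).
min ATC = 50/5 + 43 − 8·5 + 5^2 = £38. That is the break-even price.
Between these two prices the firm operates at a loss; above £38 it earns a profit.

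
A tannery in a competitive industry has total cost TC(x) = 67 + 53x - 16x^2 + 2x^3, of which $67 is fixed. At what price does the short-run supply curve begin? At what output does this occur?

$21 per unit, at x = 4

Short-run supply begins at min AVC. From VC = 53x - 16x^2 + 2x^3, AVC = 53 - 16x + 2x^2.
dAVC/dx = -16 + 4x = 0 gives x = 4. min AVC = 53 - 16·4 + 2·4^2 = 21.
The firm shuts down for any P below $21.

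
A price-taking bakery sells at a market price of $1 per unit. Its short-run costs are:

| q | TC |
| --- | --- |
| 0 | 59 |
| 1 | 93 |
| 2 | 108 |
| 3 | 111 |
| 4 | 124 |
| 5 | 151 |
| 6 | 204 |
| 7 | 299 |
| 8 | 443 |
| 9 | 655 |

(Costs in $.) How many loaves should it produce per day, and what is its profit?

Compute π = P·q − TC at each output: q=0: -59; q=1: -92; q=2: -106; q=3: -108; q=4: -120; q=5: -146; q=6: -198; q=7: -292; q=8: -435; q=9: -646.
Profit is highest at q = 0. Equivalently, the lowest AVC in the table is 65/4 ≈ $16.25 at q = 4, and P = $1 falls below it — price never covers variable cost, so the firm shuts down and loses only its fixed cost.

q = 0 (shut down); profit = -$59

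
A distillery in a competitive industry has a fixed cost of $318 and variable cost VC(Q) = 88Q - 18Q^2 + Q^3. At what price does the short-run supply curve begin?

The shutdown price is the minimum of AVC. VC = 88Q - 18Q^2 + Q^3, so AVC = 88 - 18Q + Q^2.
At the minimum of AVC, MC = AVC. MC = 88 - 36Q + 3Q^2; setting MC = AVC gives 2Q^2 - 18Q = 0, so Q = 9. min AVC = 7.
The firm shuts down for any P below $7.

$7 per unit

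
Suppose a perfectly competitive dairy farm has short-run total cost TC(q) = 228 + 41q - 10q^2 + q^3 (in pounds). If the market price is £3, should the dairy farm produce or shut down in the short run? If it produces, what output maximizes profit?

Shut down

Strip out fixed cost: VC = 41q - 10q^2 + q^3. Then AVC = 41 - 10q + q^2 and MC = 41 - 20q + 3q^2.
The AVC parabola has its vertex at q = 10/2 = 5, where AVC = 41 - 10·5 + 5^2 = £16.
Since P = £3 < min AVC = £16, price fails to cover variable cost at any output.
Best response: produce nothing and absorb the £228 fixed cost.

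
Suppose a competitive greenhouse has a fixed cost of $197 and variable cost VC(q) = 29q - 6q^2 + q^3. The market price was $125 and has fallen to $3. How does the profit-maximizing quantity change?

Output falls from 8 to 0 (the firm shuts down)

AVC = 29 - 6q + q^2, minimized at q = 3 where min AVC = $20. MC = 29 - 12q + 3q^2.
With P = $125 above the shutdown price, P = MC gives q = 8.
At P = $3 < min AVC = $20, price no longer covers variable cost at any output, so the firm shuts down: q = 0.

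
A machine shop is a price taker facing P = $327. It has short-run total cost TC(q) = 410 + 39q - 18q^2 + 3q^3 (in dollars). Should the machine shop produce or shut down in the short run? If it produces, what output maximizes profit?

Produce at q = 8

Strip out fixed cost: VC = 39q - 18q^2 + 3q^3. Then AVC = 39 - 18q + 3q^2 and MC = 39 - 36q + 9q^2.
The AVC parabola has its vertex at q = 18/6 = 3, where AVC = 39 - 18·3 + 3·3^2 = $12.
Since P = $327 ≥ min AVC = $12, price covers variable cost and the firm should produce.
P = MC gives -288 - 36q + 9q^2 = 0, with roots -4 and 8. Take the larger (rising MC): q* = 8.
Check: AVC at q = 8 is $87 ≤ P, so revenue covers variable cost.
Profit = P·q − TC = 327·8 − 1106 = $1510.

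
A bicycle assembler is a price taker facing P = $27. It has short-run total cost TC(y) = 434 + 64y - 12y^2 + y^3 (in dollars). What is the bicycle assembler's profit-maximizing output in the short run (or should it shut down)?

Variable cost is VC = 64y - 12y^2 + y^3, so AVC = VC/y = 64 - 12y + y^2 and MC = dTC/dy = 64 - 24y + 3y^2.
AVC hits its minimum where MC = AVC, at y = 6, giving min AVC = 64 - 12·6 + 6^2 = $28.
Since P = $27 < min AVC = $28, price fails to cover variable cost at any output.
The firm minimizes its loss by shutting down and losing only its fixed cost of $434.

Shut down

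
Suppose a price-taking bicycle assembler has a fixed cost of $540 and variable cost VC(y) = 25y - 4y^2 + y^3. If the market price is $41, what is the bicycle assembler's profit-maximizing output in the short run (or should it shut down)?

From TC, MC = TC'(y) = 25 - 8y + 3y^2 and AVC = VC/y = 25 - 4y + y^2.
The AVC parabola has its vertex at y = 4/2 = 2, where AVC = 25 - 4·2 + 2^2 = $21.
Because $41 ≥ $21, revenue can cover variable cost; the firm operates.
Solving P = MC: -16 - 8y + 3y^2 = 0 ⇒ y = -4/3 or 4. On the upward-sloping branch, y* = 4.
Check: AVC at y = 4 is $25 ≤ P, so revenue covers variable cost.
Profit = P·y − TC = 41·4 − 640 = -$476, a loss, but smaller than the $540 fixed cost the firm would lose by shutting down.

Produce at y = 4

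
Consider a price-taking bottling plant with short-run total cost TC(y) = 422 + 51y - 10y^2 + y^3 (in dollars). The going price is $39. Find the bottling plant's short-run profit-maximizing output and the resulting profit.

AVC = 51 - 10y + y^2; min AVC = $26 at y = 5. Since P = $39 ≥ min AVC, the firm produces.
With MC = 51 - 20y + 3y^2, P = MC on the upward-sloping part at y* = 6.
TR = 39·6 = 234. TC = 422 + 162 = 584. Profit = 234 − 584 = -$350.
Shutting down would mean losing the fixed cost of $422, so operating at a loss of $350 is better by $72.

Profit = -$350 at y = 6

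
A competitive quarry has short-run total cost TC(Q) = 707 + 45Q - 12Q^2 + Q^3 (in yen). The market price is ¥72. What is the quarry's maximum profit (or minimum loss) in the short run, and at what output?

Profit = -¥221 at Q = 9

AVC = 45 - 12Q + Q^2 has its minimum ¥9 at Q = 6; price ¥72 clears that bar, so the firm operates.
With MC = 45 - 24Q + 3Q^2, P = MC on the upward-sloping part at Q* = 9.
TR = 72·9 = 648. TC = 707 + 162 = 869. Profit = 648 − 869 = -¥221.
Shutting down would mean losing the fixed cost of ¥707, so operating at a loss of ¥221 is better by ¥486.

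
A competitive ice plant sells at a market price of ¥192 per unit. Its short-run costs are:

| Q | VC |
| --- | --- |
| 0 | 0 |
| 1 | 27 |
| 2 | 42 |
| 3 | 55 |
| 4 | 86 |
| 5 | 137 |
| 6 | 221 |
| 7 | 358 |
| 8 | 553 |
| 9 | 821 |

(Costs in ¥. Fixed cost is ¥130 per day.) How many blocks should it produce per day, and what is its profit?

Compute π = P·Q − TC at each output: Q=0: -130; Q=1: 35; Q=2: 212; Q=3: 391; Q=4: 552; Q=5: 693; Q=6: 801; Q=7: 856; Q=8: 853; Q=9: 777.
Profit is maximized at Q = 7. AVC there is 358/7 = ¥51.14 ≤ P, so producing beats shutting down (which would give -¥130).

Q = 7; profit = ¥856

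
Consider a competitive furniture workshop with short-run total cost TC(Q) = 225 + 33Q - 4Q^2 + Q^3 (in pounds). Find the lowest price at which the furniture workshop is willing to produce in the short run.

£29 per unit

Short-run supply begins at min AVC. From VC = 33Q - 4Q^2 + Q^3, AVC = 33 - 4Q + Q^2.
dAVC/dQ = -4 + 2Q = 0 gives Q = 2. min AVC = 33 - 4·2 + 2^2 = 29.
So the shutdown price is £29.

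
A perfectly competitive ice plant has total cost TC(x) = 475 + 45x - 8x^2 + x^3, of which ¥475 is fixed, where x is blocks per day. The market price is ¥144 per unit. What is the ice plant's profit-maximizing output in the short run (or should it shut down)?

Strip out fixed cost: VC = 45x - 8x^2 + x^3. Then AVC = 45 - 8x + x^2 and MC = 45 - 16x + 3x^2.
AVC hits its minimum where MC = AVC, at x = 4, giving min AVC = 45 - 8·4 + 4^2 = ¥29.
Because ¥144 ≥ ¥29, revenue can cover variable cost; the firm operates.
Set P = MC: 144 = 45 - 16x + 3x^2 → -99 - 16x + 3x^2 = 0. The roots are x = -11/3 and x = 9; the profit-maximizing output is on the rising part of MC, so x* = 9.
Check: AVC at x = 9 is ¥54 ≤ P, so revenue covers variable cost.
Profit = P·x − TC = 144·9 − 961 = ¥335.

Produce at x = 9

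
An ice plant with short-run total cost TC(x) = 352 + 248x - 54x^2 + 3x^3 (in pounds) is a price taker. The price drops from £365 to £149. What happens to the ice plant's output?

AVC = 248 - 54x + 3x^2, minimized at x = 9 where min AVC = £5. MC = 248 - 108x + 9x^2.
At P = £365 ≥ min AVC, set P = MC on the rising branch: x = 13.
At P = £149 ≥ min AVC, set P = MC: x = 11. The firm stays open but cuts output.

Output falls from 13 to 11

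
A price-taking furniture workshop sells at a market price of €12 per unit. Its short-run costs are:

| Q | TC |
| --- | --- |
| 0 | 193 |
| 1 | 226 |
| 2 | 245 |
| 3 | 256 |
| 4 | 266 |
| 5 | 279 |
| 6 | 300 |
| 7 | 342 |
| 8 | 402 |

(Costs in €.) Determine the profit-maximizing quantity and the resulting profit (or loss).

Q = 0 (shut down); profit = -€193

Tabulate TR − TC: Q=0: -193; Q=1: -214; Q=2: -221; Q=3: -220; Q=4: -218; Q=5: -219; Q=6: -228; Q=7: -258; Q=8: -306.
Profit is highest at Q = 0. Equivalently, the lowest AVC in the table is 86/5 ≈ €17.20 at Q = 5, and P = €12 falls below it — price never covers variable cost, so the firm shuts down and loses only its fixed cost.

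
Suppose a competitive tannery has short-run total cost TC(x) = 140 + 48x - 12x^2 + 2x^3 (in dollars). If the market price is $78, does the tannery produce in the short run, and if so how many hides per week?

Produce at x = 5

Strip out fixed cost: VC = 48x - 12x^2 + 2x^3. Then AVC = 48 - 12x + 2x^2 and MC = 48 - 24x + 6x^2.
AVC hits its minimum where MC = AVC, at x = 3, giving min AVC = 48 - 12·3 + 2·3^2 = $30.
Because $78 ≥ $30, revenue can cover variable cost; the firm operates.
P = MC gives -30 - 24x + 6x^2 = 0, with roots -1 and 5. Take the larger (rising MC): x* = 5.
Check: AVC at x = 5 is $38 ≤ P, so revenue covers variable cost.
Profit = P·x − TC = 78·5 − 330 = $60.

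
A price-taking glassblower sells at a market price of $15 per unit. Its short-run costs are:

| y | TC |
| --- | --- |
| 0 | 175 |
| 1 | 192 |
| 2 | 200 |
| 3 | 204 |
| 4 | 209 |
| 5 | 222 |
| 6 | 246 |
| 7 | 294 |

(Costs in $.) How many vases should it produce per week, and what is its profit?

Tabulate TR − TC: y=0: -175; y=1: -177; y=2: -170; y=3: -159; y=4: -149; y=5: -147; y=6: -156; y=7: -189.
Profit is maximized at y = 5. AVC there is 47/5 = $9.40 ≤ P, so producing beats shutting down (which would give -$175).

y = 5; profit = -$147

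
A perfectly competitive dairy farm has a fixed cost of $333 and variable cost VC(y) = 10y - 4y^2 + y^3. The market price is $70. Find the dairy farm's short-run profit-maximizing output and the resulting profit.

AVC = 10 - 4y + y^2; min AVC = $6 at y = 2. Since P = $70 ≥ min AVC, the firm produces.
MC = 10 - 8y + 3y^2. Setting P = MC and taking the root on the rising branch gives y* = 6.
TR = 70·6 = 420. TC = 333 + 132 = 465. Profit = 420 − 465 = -$45.
Shutting down would mean losing the fixed cost of $333, so operating at a loss of $45 is better by $288.

Profit = -$45 at y = 6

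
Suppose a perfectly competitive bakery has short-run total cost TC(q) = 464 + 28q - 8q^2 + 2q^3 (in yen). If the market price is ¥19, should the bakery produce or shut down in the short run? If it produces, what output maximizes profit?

Shut down

Variable cost is VC = 28q - 8q^2 + 2q^3, so AVC = VC/q = 28 - 8q + 2q^2 and MC = dTC/dq = 28 - 16q + 6q^2.
AVC hits its minimum where MC = AVC, at q = 2, giving min AVC = 28 - 8·2 + 2·2^2 = ¥20.
P = ¥19 lies below min AVC = ¥20; no output level covers variable cost.
The firm minimizes its loss by shutting down and losing only its fixed cost of ¥464.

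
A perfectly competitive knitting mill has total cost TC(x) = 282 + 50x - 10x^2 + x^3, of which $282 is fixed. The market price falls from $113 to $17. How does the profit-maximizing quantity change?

Output falls from 9 to 0 (the firm shuts down)

AVC = 50 - 10x + x^2, minimized at x = 5 where min AVC = $25. MC = 50 - 20x + 3x^2.
At P = $113 ≥ min AVC, set P = MC on the rising branch: x = 9.
At P = $17 < min AVC = $25, price no longer covers variable cost at any output, so the firm shuts down: x = 0.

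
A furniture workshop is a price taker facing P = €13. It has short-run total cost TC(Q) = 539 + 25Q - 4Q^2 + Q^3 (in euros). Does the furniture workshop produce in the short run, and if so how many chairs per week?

From TC, MC = TC'(Q) = 25 - 8Q + 3Q^2 and AVC = VC/Q = 25 - 4Q + Q^2.
AVC hits its minimum where MC = AVC, at Q = 2, giving min AVC = 25 - 4·2 + 2^2 = €21.
P = €13 lies below min AVC = €21; no output level covers variable cost.
Shutting down limits the loss to fixed cost, €539.

Shut down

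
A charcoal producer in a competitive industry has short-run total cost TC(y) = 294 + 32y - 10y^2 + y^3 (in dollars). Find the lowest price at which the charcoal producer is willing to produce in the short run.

$7 per unit

The firm shuts down when price falls below the minimum of average variable cost. AVC = VC/y = 32 - 10y + y^2.
At the minimum of AVC, MC = AVC. MC = 32 - 20y + 3y^2; setting MC = AVC gives 2y^2 - 10y = 0, so y = 5. min AVC = 7.
The firm shuts down for any P below $7.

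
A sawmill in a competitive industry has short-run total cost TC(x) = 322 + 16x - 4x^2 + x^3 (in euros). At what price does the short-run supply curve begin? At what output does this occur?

The shutdown price is the minimum of AVC. VC = 16x - 4x^2 + x^3, so AVC = 16 - 4x + x^2.
dAVC/dx = -4 + 2x = 0 gives x = 2. min AVC = 16 - 4·2 + 2^2 = 12.
So the shutdown price is €12.

€12 per unit, at x = 2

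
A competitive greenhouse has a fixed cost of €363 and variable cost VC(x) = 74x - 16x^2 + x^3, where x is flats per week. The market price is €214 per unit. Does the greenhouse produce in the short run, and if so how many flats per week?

Produce at x = 14

From TC, MC = TC'(x) = 74 - 32x + 3x^2 and AVC = VC/x = 74 - 16x + x^2.
AVC hits its minimum where MC = AVC, at x = 8, giving min AVC = 74 - 16·8 + 8^2 = €10.
Since P = €214 ≥ min AVC = €10, price covers variable cost and the firm should produce.
P = MC gives -140 - 32x + 3x^2 = 0, with roots -10/3 and 14. Take the larger (rising MC): x* = 14.
Check: AVC at x = 14 is €46 ≤ P, so revenue covers variable cost.
Profit = P·x − TC = 214·14 − 1007 = €1989.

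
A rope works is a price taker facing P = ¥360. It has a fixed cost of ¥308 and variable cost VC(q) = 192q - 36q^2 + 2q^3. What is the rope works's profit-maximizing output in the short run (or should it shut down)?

Variable cost is VC = 192q - 36q^2 + 2q^3, so AVC = VC/q = 192 - 36q + 2q^2 and MC = dTC/dq = 192 - 72q + 6q^2.
AVC is minimized where dAVC/dq = -36 + 4q = 0, at q = 9; min AVC = 192 - 36·9 + 2·9^2 = ¥30.
P = ¥360 exceeds min AVC = ¥30, so the firm stays open.
P = MC gives -168 - 72q + 6q^2 = 0, with roots -2 and 14. Take the larger (rising MC): q* = 14.
Check: AVC at q = 14 is ¥80 ≤ P, so revenue covers variable cost.
Profit = P·q − TC = 360·14 − 1428 = ¥3612.

Produce at q = 14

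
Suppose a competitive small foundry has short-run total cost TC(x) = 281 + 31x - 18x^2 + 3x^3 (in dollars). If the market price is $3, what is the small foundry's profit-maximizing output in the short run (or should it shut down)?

Strip out fixed cost: VC = 31x - 18x^2 + 3x^3. Then AVC = 31 - 18x + 3x^2 and MC = 31 - 36x + 9x^2.
The AVC parabola has its vertex at x = 18/6 = 3, where AVC = 31 - 18·3 + 3·3^2 = $4.
Since P = $3 < min AVC = $4, price fails to cover variable cost at any output.
The firm minimizes its loss by shutting down and losing only its fixed cost of $281.

Shut down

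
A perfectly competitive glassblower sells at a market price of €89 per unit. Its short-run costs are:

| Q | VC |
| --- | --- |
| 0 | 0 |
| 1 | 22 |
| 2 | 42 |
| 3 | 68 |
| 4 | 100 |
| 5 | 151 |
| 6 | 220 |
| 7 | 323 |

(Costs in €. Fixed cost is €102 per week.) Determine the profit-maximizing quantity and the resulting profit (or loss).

Compute π = P·Q − TC at each output: Q=0: -102; Q=1: -35; Q=2: 34; Q=3: 97; Q=4: 154; Q=5: 192; Q=6: 212; Q=7: 198.
Profit is maximized at Q = 6. AVC there is 220/6 = €36.67 ≤ P, so producing beats shutting down (which would give -€102).

Q = 6; profit = €212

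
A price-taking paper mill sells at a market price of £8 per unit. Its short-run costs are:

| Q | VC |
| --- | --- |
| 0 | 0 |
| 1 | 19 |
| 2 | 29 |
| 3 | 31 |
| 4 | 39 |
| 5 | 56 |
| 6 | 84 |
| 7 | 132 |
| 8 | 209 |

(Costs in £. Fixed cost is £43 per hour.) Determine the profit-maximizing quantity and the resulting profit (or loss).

Tabulate TR − TC: Q=0: -43; Q=1: -54; Q=2: -56; Q=3: -50; Q=4: -50; Q=5: -59; Q=6: -79; Q=7: -119; Q=8: -188.
Profit is highest at Q = 0. Equivalently, the lowest AVC in the table is 39/4 ≈ £9.75 at Q = 4, and P = £8 falls below it — price never covers variable cost, so the firm shuts down and loses only its fixed cost.

Q = 0 (shut down); profit = -£43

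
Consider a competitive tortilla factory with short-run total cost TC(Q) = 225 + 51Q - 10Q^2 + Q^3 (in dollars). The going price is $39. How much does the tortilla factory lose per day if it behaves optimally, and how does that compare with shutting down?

Profit = -$153 at Q = 6

AVC = 51 - 10Q + Q^2 has its minimum $26 at Q = 5; price $39 clears that bar, so the firm operates.
With MC = 51 - 20Q + 3Q^2, P = MC on the upward-sloping part at Q* = 6.
TR = 39·6 = 234. TC = 225 + 162 = 387. Profit = 234 − 387 = -$153.
Shutting down would mean losing the fixed cost of $225, so operating at a loss of $153 is better by $72.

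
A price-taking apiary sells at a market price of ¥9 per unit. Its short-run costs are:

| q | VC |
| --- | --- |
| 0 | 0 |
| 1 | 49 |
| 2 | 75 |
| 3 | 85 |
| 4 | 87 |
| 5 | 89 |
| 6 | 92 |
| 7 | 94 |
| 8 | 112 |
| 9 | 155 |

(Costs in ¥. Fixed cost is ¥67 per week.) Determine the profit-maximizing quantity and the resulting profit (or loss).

q = 0 (shut down); profit = -¥67

Compute π = P·q − TC at each output: q=0: -67; q=1: -107; q=2: -124; q=3: -125; q=4: -118; q=5: -111; q=6: -105; q=7: -98; q=8: -107; q=9: -141.
Profit is highest at q = 0. Equivalently, the lowest AVC in the table is 94/7 ≈ ¥13.43 at q = 7, and P = ¥9 falls below it — price never covers variable cost, so the firm shuts down and loses only its fixed cost.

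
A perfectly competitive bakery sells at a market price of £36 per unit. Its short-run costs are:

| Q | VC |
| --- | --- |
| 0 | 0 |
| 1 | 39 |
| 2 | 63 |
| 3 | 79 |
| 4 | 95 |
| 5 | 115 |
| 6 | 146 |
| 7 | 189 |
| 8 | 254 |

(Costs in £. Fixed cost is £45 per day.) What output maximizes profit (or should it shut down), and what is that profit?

Tabulate TR − TC: Q=0: -45; Q=1: -48; Q=2: -36; Q=3: -16; Q=4: 4; Q=5: 20; Q=6: 25; Q=7: 18; Q=8: -11.
Profit is maximized at Q = 6. AVC there is 146/6 = £24.33 ≤ P, so producing beats shutting down (which would give -£45).

Q = 6; profit = £25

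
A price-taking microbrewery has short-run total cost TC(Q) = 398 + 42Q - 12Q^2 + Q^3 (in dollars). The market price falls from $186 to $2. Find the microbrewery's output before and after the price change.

MC = 42 - 24Q + 3Q^2; the shutdown threshold is min AVC = $6 (at Q = 6).
With P = $186 above the shutdown price, P = MC gives Q = 12.
At P = $2 < min AVC = $6, price no longer covers variable cost at any output, so the firm shuts down: Q = 0.

Output falls from 12 to 0 (the firm shuts down)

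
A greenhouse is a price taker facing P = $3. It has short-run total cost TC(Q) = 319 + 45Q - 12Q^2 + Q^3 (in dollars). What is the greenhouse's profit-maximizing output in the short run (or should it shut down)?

Strip out fixed cost: VC = 45Q - 12Q^2 + Q^3. Then AVC = 45 - 12Q + Q^2 and MC = 45 - 24Q + 3Q^2.
AVC is minimized where dAVC/dQ = -12 + 2Q = 0, at Q = 6; min AVC = 45 - 12·6 + 6^2 = $9.
P = $3 lies below min AVC = $9; no output level covers variable cost.
The firm minimizes its loss by shutting down and losing only its fixed cost of $319.

Shut down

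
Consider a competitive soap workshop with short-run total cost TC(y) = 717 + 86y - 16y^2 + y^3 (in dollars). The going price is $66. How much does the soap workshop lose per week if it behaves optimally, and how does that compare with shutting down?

Profit = -$317 at y = 10

AVC = 86 - 16y + y^2 has its minimum $22 at y = 8; price $66 clears that bar, so the firm operates.
With MC = 86 - 32y + 3y^2, P = MC on the upward-sloping part at y* = 10.
TR = 66·10 = 660. TC = 717 + 260 = 977. Profit = 660 − 977 = -$317.
That loss of $317 beats the $717 the firm would lose by shutting down; producing recovers $400 of fixed cost.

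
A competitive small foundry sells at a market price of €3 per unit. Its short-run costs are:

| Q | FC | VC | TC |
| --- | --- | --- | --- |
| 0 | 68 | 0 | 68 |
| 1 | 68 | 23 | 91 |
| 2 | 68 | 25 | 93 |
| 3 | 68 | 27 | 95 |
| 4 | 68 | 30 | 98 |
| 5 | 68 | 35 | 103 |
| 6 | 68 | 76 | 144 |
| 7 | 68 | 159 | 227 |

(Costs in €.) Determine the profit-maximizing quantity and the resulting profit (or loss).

Q = 0 (shut down); profit = -€68

Profit at each row (π = 3Q − TC): Q=0: -68; Q=1: -88; Q=2: -87; Q=3: -86; Q=4: -86; Q=5: -88; Q=6: -126; Q=7: -206.
Profit is highest at Q = 0. Equivalently, the lowest AVC in the table is 35/5 ≈ €7 at Q = 5, and P = €3 falls below it — price never covers variable cost, so the firm shuts down and loses only its fixed cost.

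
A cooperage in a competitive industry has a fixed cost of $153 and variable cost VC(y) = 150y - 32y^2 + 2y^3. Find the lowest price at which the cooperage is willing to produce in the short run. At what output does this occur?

$22 per unit, at y = 8

The firm shuts down when price falls below the minimum of average variable cost. AVC = VC/y = 150 - 32y + 2y^2.
dAVC/dy = -32 + 4y = 0 gives y = 8. min AVC = 150 - 32·8 + 2·8^2 = 22.
So the shutdown price is $22.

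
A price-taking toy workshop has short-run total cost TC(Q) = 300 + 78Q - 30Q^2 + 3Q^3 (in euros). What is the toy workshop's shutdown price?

€3 per unit

The shutdown price is the minimum of AVC. VC = 78Q - 30Q^2 + 3Q^3, so AVC = 78 - 30Q + 3Q^2.
dAVC/dQ = -30 + 6Q = 0 gives Q = 5. min AVC = 78 - 30·5 + 3·5^2 = 3.
So the shutdown price is €3.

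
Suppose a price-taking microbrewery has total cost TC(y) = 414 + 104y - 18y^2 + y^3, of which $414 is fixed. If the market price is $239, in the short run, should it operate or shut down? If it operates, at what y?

Produce at y = 15

Variable cost is VC = 104y - 18y^2 + y^3, so AVC = VC/y = 104 - 18y + y^2 and MC = dTC/dy = 104 - 36y + 3y^2.
AVC hits its minimum where MC = AVC, at y = 9, giving min AVC = 104 - 18·9 + 9^2 = $23.
P = $239 exceeds min AVC = $23, so the firm stays open.
P = MC gives -135 - 36y + 3y^2 = 0, with roots -3 and 15. Take the larger (rising MC): y* = 15.
Check: AVC at y = 15 is $59 ≤ P, so revenue covers variable cost.
Profit = P·y − TC = 239·15 − 1299 = $2286.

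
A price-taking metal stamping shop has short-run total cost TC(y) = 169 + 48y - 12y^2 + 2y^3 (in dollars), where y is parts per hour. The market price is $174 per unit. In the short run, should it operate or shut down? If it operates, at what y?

Produce at y = 7

Strip out fixed cost: VC = 48y - 12y^2 + 2y^3. Then AVC = 48 - 12y + 2y^2 and MC = 48 - 24y + 6y^2.
The AVC parabola has its vertex at y = 12/4 = 3, where AVC = 48 - 12·3 + 2·3^2 = $30.
Since P = $174 ≥ min AVC = $30, price covers variable cost and the firm should produce.
P = MC gives -126 - 24y + 6y^2 = 0, with roots -3 and 7. Take the larger (rising MC): y* = 7.
Check: AVC at y = 7 is $62 ≤ P, so revenue covers variable cost.
Profit = P·y − TC = 174·7 − 603 = $615.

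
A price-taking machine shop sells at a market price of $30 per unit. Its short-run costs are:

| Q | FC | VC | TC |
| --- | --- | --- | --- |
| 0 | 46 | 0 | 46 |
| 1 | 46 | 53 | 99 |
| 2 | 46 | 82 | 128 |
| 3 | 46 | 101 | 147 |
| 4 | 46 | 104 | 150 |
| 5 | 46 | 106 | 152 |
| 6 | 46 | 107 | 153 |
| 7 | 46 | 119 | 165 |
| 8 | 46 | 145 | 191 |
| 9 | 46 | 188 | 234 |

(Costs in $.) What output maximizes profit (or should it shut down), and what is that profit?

Compute π = P·Q − TC at each output: Q=0: -46; Q=1: -69; Q=2: -68; Q=3: -57; Q=4: -30; Q=5: -2; Q=6: 27; Q=7: 45; Q=8: 49; Q=9: 36.
Profit is maximized at Q = 8. AVC there is 145/8 = $18.12 ≤ P, so producing beats shutting down (which would give -$46).

Q = 8; profit = $49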